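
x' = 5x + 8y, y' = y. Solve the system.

x(t) = -c_1e^(5t) - 2c_2e^(t), y(t) = c_2e^(t)

Coefficient matrix A = [[5, 8], [0, 1]].
Characteristic polynomial det(A - λI) = λ^2 - 6λ + 5 = 0.
Eigenvalues λ = 5, 1.
For λ=5: (A-λI) row 1 is [0, 8], so an eigenvector is (-1, 0).
For λ=1: (A-λI) row 1 is [4, 8], so an eigenvector is (-2, 1).
General solution: c_1e^(5t)(-1,0) + c_2e^(t)(-2,1).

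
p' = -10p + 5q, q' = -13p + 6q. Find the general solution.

Coefficient matrix A = [[-10, 5], [-13, 6]].
Characteristic polynomial det(A - λI) = λ^2 + 4λ + 5 = 0.
Eigenvalues λ = -2 ± i (complex conjugate pair).
For λ=-2+i: an eigenvector is (1,2) - i(2,3) = (1 - 2i, 2 - 3i).
A real fundamental pair from Re and Im of e^((-2+i)t)v: X_1 = e^(-2t)(cos(t)·(1,2) + sin(t)·(2,3)), X_2 = e^(-2t)(sin(t)·(1,2) - cos(t)·(2,3)).
General solution: C_1X_1 + C_2X_2.

p(t) = 2C_1e^(-2t)sin(t) + C_1e^(-2t)cos(t) + C_2e^(-2t)sin(t) - 2C_2e^(-2t)cos(t), q(t) = 3C_1e^(-2t)sin(t) + 2C_1e^(-2t)cos(t) + 2C_2e^(-2t)sin(t) - 3C_2e^(-2t)cos(t)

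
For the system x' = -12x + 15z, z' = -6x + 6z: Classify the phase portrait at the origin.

A = [[-12,15],[-6,6]]; det(A-λI) = λ^2 + 6λ + 18.
λ = -3 ± 3i: negative real part.

stable spiral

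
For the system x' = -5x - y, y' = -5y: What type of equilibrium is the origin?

A = [[-5,-1],[0,-5]]; det(A-λI) = λ^2 + 10λ + 25.
repeated λ = -5 with a single eigenvector.

stable improper node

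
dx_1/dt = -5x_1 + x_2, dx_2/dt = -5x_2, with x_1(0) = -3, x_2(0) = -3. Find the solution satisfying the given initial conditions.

Coefficient matrix A = [[-5, 1], [0, -5]].
Characteristic polynomial det(A - λI) = λ^2 + 10λ + 25 = 0.
Single eigenvalue λ = -5 with algebraic multiplicity 2.
Eigenvector v = (1,0); generalized eigenvector w with (A-λI)w=v is (-3,1).
General solution: e^(-5t)[C_1·v + C_2·(t·v + w)].
Applying x_1(0)=-3, x_2(0)=-3 gives C_1=-12, C_2=-3.

x_1(t) = -3te^(-5t) - 3e^(-5t), x_2(t) = -3e^(-5t)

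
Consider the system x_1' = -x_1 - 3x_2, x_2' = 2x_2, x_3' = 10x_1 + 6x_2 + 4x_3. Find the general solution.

Coefficient matrix A = [[-1, -3, 0], [0, 2, 0], [10, 6, 4]].
det(A - λI) = 0 gives eigenvalues λ = -1, 2, 4.
For λ=-1: eigenvector (1,0,-2).
For λ=2: eigenvector (-1,1,2).
For λ=4: eigenvector (0,0,1).
General solution: c_1e^(-t)(1,0,-2) + c_2e^(2t)(-1,1,2) + c_3e^(4t)(0,0,1).

x_1(t) = c_1e^(-t) - c_2e^(2t), x_2(t) = c_2e^(2t), x_3(t) = -2c_1e^(-t) + 2c_2e^(2t) + c_3e^(4t)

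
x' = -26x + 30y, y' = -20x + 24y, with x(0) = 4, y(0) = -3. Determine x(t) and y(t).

Coefficient matrix A = [[-26, 30], [-20, 24]].
Characteristic polynomial det(A - λI) = λ^2 + 2λ - 24 = 0.
Eigenvalues λ = -6, 4.
For λ=-6: (A-λI) row 1 is [-20, 30], so an eigenvector is (3, 2).
For λ=4: (A-λI) row 1 is [-30, 30], so an eigenvector is (1, 1).
General solution: C_1e^(-6t)(3,2) + C_2e^(4t)(1,1).
Applying x(0)=4, y(0)=-3 gives C_1=7, C_2=-17.

x(t) = -17e^(4t) + 21e^(-6t), y(t) = -17e^(4t) + 14e^(-6t)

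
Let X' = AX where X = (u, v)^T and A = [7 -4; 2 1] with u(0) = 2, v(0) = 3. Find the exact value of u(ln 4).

-1792

A = [[7,-4],[2,1]]; eigenvalues λ = 5, 3.
Eigenvectors: (2,1) for λ=5, (1,1) for λ=3.
From the initial condition, c_1 = -1, c_2 = 4.
u(ln 4) = (-1)(4^5)(2) + (4)(4^3)(1) = -1792.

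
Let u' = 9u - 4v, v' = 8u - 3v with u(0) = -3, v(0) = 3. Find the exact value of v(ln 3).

A = [[9,-4],[8,-3]]; eigenvalues λ = 1, 5.
Eigenvectors: (-1,-2) for λ=1, (1,1) for λ=5.
From the initial condition, c_1 = -6, c_2 = -9.
v(ln 3) = (-6)(3^1)(-2) + (-9)(3^5)(1) = -2151.

-2151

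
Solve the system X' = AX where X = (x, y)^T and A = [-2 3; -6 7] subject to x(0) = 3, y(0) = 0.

Coefficient matrix A = [[-2, 3], [-6, 7]].
Characteristic polynomial det(A - λI) = λ^2 - 5λ + 4 = 0.
Eigenvalues λ = 1, 4.
For λ=1: (A-λI) row 1 is [-3, 3], so an eigenvector is (-1, -1).
For λ=4: (A-λI) row 1 is [-6, 3], so an eigenvector is (1, 2).
General solution: C_1e^(t)(-1,-1) + C_2e^(4t)(1,2).
Applying x(0)=3, y(0)=0 gives C_1=-6, C_2=-3.

x(t) = -3e^(4t) + 6e^(t), y(t) = -6e^(4t) + 6e^(t)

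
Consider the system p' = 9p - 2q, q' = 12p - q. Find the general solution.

Coefficient matrix A = [[9, -2], [12, -1]].
Characteristic polynomial det(A - λI) = λ^2 - 8λ + 15 = 0.
Eigenvalues λ = 5, 3.
For λ=5: (A-λI) row 1 is [4, -2], so an eigenvector is (1, 2).
For λ=3: (A-λI) row 1 is [6, -2], so an eigenvector is (1, 3).
General solution: K_1e^(5t)(1,2) + K_2e^(3t)(1,3).

p(t) = K_1e^(5t) + K_2e^(3t), q(t) = 2K_1e^(5t) + 3K_2e^(3t)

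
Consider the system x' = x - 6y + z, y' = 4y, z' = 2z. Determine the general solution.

x(t) = -c_1e^(2t) + c_2e^(t) - 2c_3e^(4t), y(t) = c_3e^(4t), z(t) = -c_1e^(2t)

Coefficient matrix A = [[1, -6, 1], [0, 4, 0], [0, 0, 2]].
det(A - λI) = 0 gives eigenvalues λ = 2, 1, 4.
For λ=2: eigenvector (-1,0,-1).
For λ=1: eigenvector (1,0,0).
For λ=4: eigenvector (-2,1,0).
General solution: c_1e^(2t)(-1,0,-1) + c_2e^(t)(1,0,0) + c_3e^(4t)(-2,1,0).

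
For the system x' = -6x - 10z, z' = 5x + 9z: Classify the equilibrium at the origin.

A = [[-6,-10],[5,9]]; det(A-λI) = λ^2 - 3λ - 4.
λ = -1, 4: opposite signs.

saddle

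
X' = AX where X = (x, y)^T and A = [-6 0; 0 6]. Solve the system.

Coefficient matrix A = [[-6, 0], [0, 6]].
Characteristic polynomial det(A - λI) = λ^2 - 36 = 0.
Eigenvalues λ = 6, -6.
For λ=6: (A-λI) row 1 is [-12, 0], so an eigenvector is (0, -1).
For λ=-6: (A-λI) row 2 is [0, 12], so an eigenvector is (1, 0).
General solution: C_1e^(6t)(0,-1) + C_2e^(-6t)(1,0).

x(t) = C_2e^(-6t), y(t) = -C_1e^(6t)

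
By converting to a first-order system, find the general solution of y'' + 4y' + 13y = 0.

Let x_1 = y, x_2 = y'. Then x_1' = x_2 and x_2' = -13x_1 - 4x_2.
A = [[0,1],[-13,-4]]; det(A-λI) = λ^2 + 4λ + 13.
Eigenvalues λ = -2 ± 3i.

y(t) = K_1e^(-2t)cos(3t) + K_2e^(-2t)sin(3t)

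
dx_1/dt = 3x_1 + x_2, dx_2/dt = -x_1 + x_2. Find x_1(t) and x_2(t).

x_1(t) = -C_1e^(2t) - C_2te^(2t) - 2C_2e^(2t), x_2(t) = C_1e^(2t) + C_2te^(2t) + C_2e^(2t)

Coefficient matrix A = [[3, 1], [-1, 1]].
Characteristic polynomial det(A - λI) = λ^2 - 4λ + 4 = 0.
Single eigenvalue λ = 2 with algebraic multiplicity 2.
Eigenvector v = (-1,1); generalized eigenvector w with (A-λI)w=v is (-2,1).
General solution: e^(2t)[C_1·v + C_2·(t·v + w)].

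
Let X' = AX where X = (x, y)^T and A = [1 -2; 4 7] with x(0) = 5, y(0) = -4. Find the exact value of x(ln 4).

-640

A = [[1,-2],[4,7]]; eigenvalues λ = 5, 3.
Eigenvectors: (-1,2) for λ=5, (1,-1) for λ=3.
From the initial condition, c_1 = 1, c_2 = 6.
x(ln 4) = (1)(4^5)(-1) + (6)(4^3)(1) = -640.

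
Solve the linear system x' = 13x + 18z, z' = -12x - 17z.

x(t) = C_1e^(-5t) + 3C_2e^(t), z(t) = -C_1e^(-5t) - 2C_2e^(t)

Coefficient matrix A = [[13, 18], [-12, -17]].
Characteristic polynomial det(A - λI) = λ^2 + 4λ - 5 = 0.
Eigenvalues λ = -5, 1.
For λ=-5: (A-λI) row 1 is [18, 18], so an eigenvector is (1, -1).
For λ=1: (A-λI) row 1 is [12, 18], so an eigenvector is (3, -2).
General solution: C_1e^(-5t)(1,-1) + C_2e^(t)(3,-2).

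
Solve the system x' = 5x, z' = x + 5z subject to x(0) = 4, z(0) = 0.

Coefficient matrix A = [[5, 0], [1, 5]].
Characteristic polynomial det(A - λI) = λ^2 - 10λ + 25 = 0.
Single eigenvalue λ = 5 with algebraic multiplicity 2.
Eigenvector v = (0,1); generalized eigenvector w with (A-λI)w=v is (1,-2).
General solution: e^(5t)[c_1·v + c_2·(t·v + w)].
Applying x(0)=4, z(0)=0 gives c_1=8, c_2=4.

x(t) = 4e^(5t), z(t) = 4te^(5t)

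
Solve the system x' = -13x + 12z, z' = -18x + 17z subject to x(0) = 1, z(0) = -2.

x(t) = -6e^(5t) + 7e^(-t), z(t) = -9e^(5t) + 7e^(-t)

Coefficient matrix A = [[-13, 12], [-18, 17]].
Characteristic polynomial det(A - λI) = λ^2 - 4λ - 5 = 0.
Eigenvalues λ = -1, 5.
For λ=-1: (A-λI) row 1 is [-12, 12], so an eigenvector is (1, 1).
For λ=5: (A-λI) row 1 is [-18, 12], so an eigenvector is (-2, -3).
General solution: C_1e^(-t)(1,1) + C_2e^(5t)(-2,-3).
Applying x(0)=1, z(0)=-2 gives C_1=7, C_2=3.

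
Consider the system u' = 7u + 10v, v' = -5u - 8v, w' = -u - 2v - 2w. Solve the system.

u(t) = -K_1e^(-3t) - 2K_2e^(2t), v(t) = K_1e^(-3t) + K_2e^(2t), w(t) = K_1e^(-3t) + K_3e^(-2t)

Coefficient matrix A = [[7, 10, 0], [-5, -8, 0], [-1, -2, -2]].
det(A - λI) = 0 gives eigenvalues λ = -3, 2, -2.
For λ=-3: eigenvector (-1,1,1).
For λ=2: eigenvector (-2,1,0).
For λ=-2: eigenvector (0,0,1).
General solution: K_1e^(-3t)(-1,1,1) + K_2e^(2t)(-2,1,0) + K_3e^(-2t)(0,0,1).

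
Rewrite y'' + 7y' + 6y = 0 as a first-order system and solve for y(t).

y(t) = K_1e^(-6t) + K_2e^(-t)

Let x_1 = y, x_2 = y'. Then x_1' = x_2 and x_2' = -6x_1 - 7x_2.
A = [[0,1],[-6,-7]]; det(A-λI) = λ^2 + 7λ + 6.
Eigenvalues λ = -6, -1 with eigenvectors (1,-6), (1,-1).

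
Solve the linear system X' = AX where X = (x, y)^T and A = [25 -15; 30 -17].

Coefficient matrix A = [[25, -15], [30, -17]].
Characteristic polynomial det(A - λI) = λ^2 - 8λ + 25 = 0.
Eigenvalues λ = 4 ± 3i (complex conjugate pair).
For λ=4+3i: an eigenvector is (-2,-3) - i(1,1) = (-2 - i, -3 - i).
A real fundamental pair from Re and Im of e^((4+3i)t)v: X_1 = e^(4t)(cos(3t)·(-2,-3) + sin(3t)·(1,1)), X_2 = e^(4t)(sin(3t)·(-2,-3) - cos(3t)·(1,1)).
General solution: K_1X_1 + K_2X_2.

x(t) = K_1e^(4t)sin(3t) - 2K_1e^(4t)cos(3t) - 2K_2e^(4t)sin(3t) - K_2e^(4t)cos(3t), y(t) = K_1e^(4t)sin(3t) - 3K_1e^(4t)cos(3t) - 3K_2e^(4t)sin(3t) - K_2e^(4t)cos(3t)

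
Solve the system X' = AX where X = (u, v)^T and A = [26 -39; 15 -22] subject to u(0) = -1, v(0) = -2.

Coefficient matrix A = [[26, -39], [15, -22]].
Characteristic polynomial det(A - λI) = λ^2 - 4λ + 13 = 0.
Eigenvalues λ = 2 ± 3i (complex conjugate pair).
For λ=2+3i: an eigenvector is (-3,-2) - i(2,1) = (-3 - 2i, -2 - i).
A real fundamental pair from Re and Im of e^((2+3i)t)v: X_1 = e^(2t)(cos(3t)·(-3,-2) + sin(3t)·(2,1)), X_2 = e^(2t)(sin(3t)·(-3,-2) - cos(3t)·(2,1)).
General solution: K_1X_1 + K_2X_2.
Applying u(0)=-1, v(0)=-2 gives K_1=3, K_2=-4.

u(t) = 18e^(2t)sin(3t) - e^(2t)cos(3t), v(t) = 11e^(2t)sin(3t) - 2e^(2t)cos(3t)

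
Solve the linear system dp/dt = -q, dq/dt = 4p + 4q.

p(t) = -C_1e^(2t) - C_2te^(2t) - C_2e^(2t), q(t) = 2C_1e^(2t) + 2C_2te^(2t) + 3C_2e^(2t)

Coefficient matrix A = [[0, -1], [4, 4]].
Characteristic polynomial det(A - λI) = λ^2 - 4λ + 4 = 0.
Single eigenvalue λ = 2 with algebraic multiplicity 2.
Eigenvector v = (-1,2); generalized eigenvector w with (A-λI)w=v is (-1,3).
General solution: e^(2t)[C_1·v + C_2·(t·v + w)].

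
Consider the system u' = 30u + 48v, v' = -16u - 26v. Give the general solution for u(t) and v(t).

u(t) = 2c_1e^(6t) + 3c_2e^(-2t), v(t) = -c_1e^(6t) - 2c_2e^(-2t)

Coefficient matrix A = [[30, 48], [-16, -26]].
Characteristic polynomial det(A - λI) = λ^2 - 4λ - 12 = 0.
Eigenvalues λ = 6, -2.
For λ=6: (A-λI) row 1 is [24, 48], so an eigenvector is (2, -1).
For λ=-2: (A-λI) row 1 is [32, 48], so an eigenvector is (3, -2).
General solution: c_1e^(6t)(2,-1) + c_2e^(-2t)(3,-2).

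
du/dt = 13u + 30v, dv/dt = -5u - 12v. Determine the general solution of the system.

u(t) = 3c_1e^(3t) - 2c_2e^(-2t), v(t) = -c_1e^(3t) + c_2e^(-2t)

Coefficient matrix A = [[13, 30], [-5, -12]].
Characteristic polynomial det(A - λI) = λ^2 - λ - 6 = 0.
Eigenvalues λ = 3, -2.
For λ=3: (A-λI) row 1 is [10, 30], so an eigenvector is (3, -1).
For λ=-2: (A-λI) row 1 is [15, 30], so an eigenvector is (-2, 1).
General solution: c_1e^(3t)(3,-1) + c_2e^(-2t)(-2,1).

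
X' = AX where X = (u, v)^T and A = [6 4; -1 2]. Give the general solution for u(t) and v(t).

Coefficient matrix A = [[6, 4], [-1, 2]].
Characteristic polynomial det(A - λI) = λ^2 - 8λ + 16 = 0.
Single eigenvalue λ = 4 with algebraic multiplicity 2.
Eigenvector v = (-2,1); generalized eigenvector w with (A-λI)w=v is (1,-1).
General solution: e^(4t)[c_1·v + c_2·(t·v + w)].

u(t) = -2c_1e^(4t) - 2c_2te^(4t) + c_2e^(4t), v(t) = c_1e^(4t) + c_2te^(4t) - c_2e^(4t)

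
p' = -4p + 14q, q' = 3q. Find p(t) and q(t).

p(t) = K_1e^(-4t) + 2K_2e^(3t), q(t) = K_2e^(3t)

Coefficient matrix A = [[-4, 14], [0, 3]].
Characteristic polynomial det(A - λI) = λ^2 + λ - 12 = 0.
Eigenvalues λ = -4, 3.
For λ=-4: (A-λI) row 1 is [0, 14], so an eigenvector is (1, 0).
For λ=3: (A-λI) row 1 is [-7, 14], so an eigenvector is (2, 1).
General solution: K_1e^(-4t)(1,0) + K_2e^(3t)(2,1).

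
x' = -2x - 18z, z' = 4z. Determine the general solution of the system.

x(t) = -3K_1e^(4t) + K_2e^(-2t), z(t) = K_1e^(4t)

Coefficient matrix A = [[-2, -18], [0, 4]].
Characteristic polynomial det(A - λI) = λ^2 - 2λ - 8 = 0.
Eigenvalues λ = 4, -2.
For λ=4: (A-λI) row 1 is [-6, -18], so an eigenvector is (-3, 1).
For λ=-2: (A-λI) row 1 is [0, -18], so an eigenvector is (1, 0).
General solution: K_1e^(4t)(-3,1) + K_2e^(-2t)(1,0).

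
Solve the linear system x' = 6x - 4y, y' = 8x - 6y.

Coefficient matrix A = [[6, -4], [8, -6]].
Characteristic polynomial det(A - λI) = λ^2 - 4 = 0.
Eigenvalues λ = -2, 2.
For λ=-2: (A-λI) row 1 is [8, -4], so an eigenvector is (1, 2).
For λ=2: (A-λI) row 1 is [4, -4], so an eigenvector is (-1, -1).
General solution: C_1e^(-2t)(1,2) + C_2e^(2t)(-1,-1).

x(t) = C_1e^(-2t) - C_2e^(2t), y(t) = 2C_1e^(-2t) - C_2e^(2t)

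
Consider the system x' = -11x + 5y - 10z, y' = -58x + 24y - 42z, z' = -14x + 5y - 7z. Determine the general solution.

x(t) = K_2e^(4t) + K_3e^(-t), y(t) = 2K_1e^(3t) + 5K_2e^(4t) + 4K_3e^(-t), z(t) = K_1e^(3t) + K_2e^(4t) + K_3e^(-t)

Coefficient matrix A = [[-11, 5, -10], [-58, 24, -42], [-14, 5, -7]].
det(A - λI) = 0 gives eigenvalues λ = 3, 4, -1.
For λ=3: eigenvector (0,2,1).
For λ=4: eigenvector (1,5,1).
For λ=-1: eigenvector (1,4,1).
General solution: K_1e^(3t)(0,2,1) + K_2e^(4t)(1,5,1) + K_3e^(-t)(1,4,1).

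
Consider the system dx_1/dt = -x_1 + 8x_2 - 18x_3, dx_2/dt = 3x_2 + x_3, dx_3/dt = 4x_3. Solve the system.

Coefficient matrix A = [[-1, 8, -18], [0, 3, 1], [0, 0, 4]].
det(A - λI) = 0 gives eigenvalues λ = -1, 3, 4.
For λ=-1: eigenvector (1,0,0).
For λ=3: eigenvector (2,1,0).
For λ=4: eigenvector (-2,1,1).
General solution: c_1e^(-t)(1,0,0) + c_2e^(3t)(2,1,0) + c_3e^(4t)(-2,1,1).

x_1(t) = c_1e^(-t) + 2c_2e^(3t) - 2c_3e^(4t), x_2(t) = c_2e^(3t) + c_3e^(4t), x_3(t) = c_3e^(4t)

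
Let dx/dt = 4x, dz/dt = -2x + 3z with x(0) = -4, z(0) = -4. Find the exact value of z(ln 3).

324

A = [[4,0],[-2,3]]; eigenvalues λ = 3, 4.
Eigenvectors: (0,1) for λ=3, (-1,2) for λ=4.
From the initial condition, c_1 = -12, c_2 = 4.
z(ln 3) = (-12)(3^3)(1) + (4)(3^4)(2) = 324.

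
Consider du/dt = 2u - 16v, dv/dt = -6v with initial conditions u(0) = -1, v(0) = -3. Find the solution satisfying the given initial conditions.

u(t) = 5e^(2t) - 6e^(-6t), v(t) = -3e^(-6t)

Coefficient matrix A = [[2, -16], [0, -6]].
Characteristic polynomial det(A - λI) = λ^2 + 4λ - 12 = 0.
Eigenvalues λ = 2, -6.
For λ=2: (A-λI) row 1 is [0, -16], so an eigenvector is (1, 0).
For λ=-6: (A-λI) row 1 is [8, -16], so an eigenvector is (2, 1).
General solution: K_1e^(2t)(1,0) + K_2e^(-6t)(2,1).
Applying u(0)=-1, v(0)=-3 gives K_1=5, K_2=-3.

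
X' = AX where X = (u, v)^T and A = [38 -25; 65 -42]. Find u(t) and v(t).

Coefficient matrix A = [[38, -25], [65, -42]].
Characteristic polynomial det(A - λI) = λ^2 + 4λ + 29 = 0.
Eigenvalues λ = -2 ± 5i (complex conjugate pair).
For λ=-2+5i: an eigenvector is (-2,-3) - i(-1,-2) = (-2 + i, -3 + 2i).
A real fundamental pair from Re and Im of e^((-2+5i)t)v: X_1 = e^(-2t)(cos(5t)·(-2,-3) + sin(5t)·(-1,-2)), X_2 = e^(-2t)(sin(5t)·(-2,-3) - cos(5t)·(-1,-2)).
General solution: C_1X_1 + C_2X_2.

u(t) = -C_1e^(-2t)sin(5t) - 2C_1e^(-2t)cos(5t) - 2C_2e^(-2t)sin(5t) + C_2e^(-2t)cos(5t), v(t) = -2C_1e^(-2t)sin(5t) - 3C_1e^(-2t)cos(5t) - 3C_2e^(-2t)sin(5t) + 2C_2e^(-2t)cos(5t)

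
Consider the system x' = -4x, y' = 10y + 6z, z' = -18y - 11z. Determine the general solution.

Coefficient matrix A = [[-4, 0, 0], [0, 10, 6], [0, -18, -11]].
det(A - λI) = 0 gives eigenvalues λ = -2, -4, 1.
For λ=-2: eigenvector (0,-1,2).
For λ=-4: eigenvector (1,0,0).
For λ=1: eigenvector (0,-2,3).
General solution: K_1e^(-2t)(0,-1,2) + K_2e^(-4t)(1,0,0) + K_3e^(t)(0,-2,3).

x(t) = K_2e^(-4t), y(t) = -K_1e^(-2t) - 2K_3e^(t), z(t) = 2K_1e^(-2t) + 3K_3e^(t)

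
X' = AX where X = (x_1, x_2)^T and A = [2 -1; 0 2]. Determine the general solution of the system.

x_1(t) = c_1e^(2t) + c_2te^(2t) - 3c_2e^(2t), x_2(t) = -c_2e^(2t)

Coefficient matrix A = [[2, -1], [0, 2]].
Characteristic polynomial det(A - λI) = λ^2 - 4λ + 4 = 0.
Single eigenvalue λ = 2 with algebraic multiplicity 2.
Eigenvector v = (1,0); generalized eigenvector w with (A-λI)w=v is (-3,-1).
General solution: e^(2t)[c_1·v + c_2·(t·v + w)].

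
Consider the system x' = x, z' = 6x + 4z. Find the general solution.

x(t) = -C_2e^(t), z(t) = C_1e^(4t) + 2C_2e^(t)

Coefficient matrix A = [[1, 0], [6, 4]].
Characteristic polynomial det(A - λI) = λ^2 - 5λ + 4 = 0.
Eigenvalues λ = 4, 1.
For λ=4: (A-λI) row 1 is [-3, 0], so an eigenvector is (0, 1).
For λ=1: (A-λI) row 2 is [6, 3], so an eigenvector is (-1, 2).
General solution: C_1e^(4t)(0,1) + C_2e^(t)(-1,2).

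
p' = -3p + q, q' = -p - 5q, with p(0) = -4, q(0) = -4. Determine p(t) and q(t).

Coefficient matrix A = [[-3, 1], [-1, -5]].
Characteristic polynomial det(A - λI) = λ^2 + 8λ + 16 = 0.
Single eigenvalue λ = -4 with algebraic multiplicity 2.
Eigenvector v = (-1,1); generalized eigenvector w with (A-λI)w=v is (1,-2).
General solution: e^(-4t)[C_1·v + C_2·(t·v + w)].
Applying p(0)=-4, q(0)=-4 gives C_1=12, C_2=8.

p(t) = -8te^(-4t) - 4e^(-4t), q(t) = 8te^(-4t) - 4e^(-4t)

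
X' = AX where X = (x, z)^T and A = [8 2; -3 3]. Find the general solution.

Coefficient matrix A = [[8, 2], [-3, 3]].
Characteristic polynomial det(A - λI) = λ^2 - 11λ + 30 = 0.
Eigenvalues λ = 6, 5.
For λ=6: (A-λI) row 1 is [2, 2], so an eigenvector is (-1, 1).
For λ=5: (A-λI) row 1 is [3, 2], so an eigenvector is (-2, 3).
General solution: K_1e^(6t)(-1,1) + K_2e^(5t)(-2,3).

x(t) = -K_1e^(6t) - 2K_2e^(5t), z(t) = K_1e^(6t) + 3K_2e^(5t)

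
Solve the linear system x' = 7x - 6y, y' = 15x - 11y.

Coefficient matrix A = [[7, -6], [15, -11]].
Characteristic polynomial det(A - λI) = λ^2 + 4λ + 13 = 0.
Eigenvalues λ = -2 ± 3i (complex conjugate pair).
For λ=-2+3i: an eigenvector is (-1,-2) - i(1,1) = (-1 - i, -2 - i).
A real fundamental pair from Re and Im of e^((-2+3i)t)v: X_1 = e^(-2t)(cos(3t)·(-1,-2) + sin(3t)·(1,1)), X_2 = e^(-2t)(sin(3t)·(-1,-2) - cos(3t)·(1,1)).
General solution: K_1X_1 + K_2X_2.

x(t) = K_1e^(-2t)sin(3t) - K_1e^(-2t)cos(3t) - K_2e^(-2t)sin(3t) - K_2e^(-2t)cos(3t), y(t) = K_1e^(-2t)sin(3t) - 2K_1e^(-2t)cos(3t) - 2K_2e^(-2t)sin(3t) - K_2e^(-2t)cos(3t)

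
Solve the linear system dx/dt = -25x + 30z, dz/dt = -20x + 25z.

x(t) = 3K_1e^(-5t) - K_2e^(5t), z(t) = 2K_1e^(-5t) - K_2e^(5t)

Coefficient matrix A = [[-25, 30], [-20, 25]].
Characteristic polynomial det(A - λI) = λ^2 - 25 = 0.
Eigenvalues λ = -5, 5.
For λ=-5: (A-λI) row 1 is [-20, 30], so an eigenvector is (3, 2).
For λ=5: (A-λI) row 1 is [-30, 30], so an eigenvector is (-1, -1).
General solution: K_1e^(-5t)(3,2) + K_2e^(5t)(-1,-1).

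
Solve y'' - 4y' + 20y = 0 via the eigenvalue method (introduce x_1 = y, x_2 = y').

y(t) = C_1e^(2t)cos(4t) + C_2e^(2t)sin(4t)

Let x_1 = y, x_2 = y'. Then x_1' = x_2 and x_2' = -20x_1 + 4x_2.
A = [[0,1],[-20,4]]; det(A-λI) = λ^2 - 4λ + 20.
Eigenvalues λ = 2 ± 4i.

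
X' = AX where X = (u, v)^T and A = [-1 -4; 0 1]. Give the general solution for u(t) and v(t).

u(t) = -2C_1e^(t) - C_2e^(-t), v(t) = C_1e^(t)

Coefficient matrix A = [[-1, -4], [0, 1]].
Characteristic polynomial det(A - λI) = λ^2 - 1 = 0.
Eigenvalues λ = 1, -1.
For λ=1: (A-λI) row 1 is [-2, -4], so an eigenvector is (-2, 1).
For λ=-1: (A-λI) row 1 is [0, -4], so an eigenvector is (-1, 0).
General solution: C_1e^(t)(-2,1) + C_2e^(-t)(-1,0).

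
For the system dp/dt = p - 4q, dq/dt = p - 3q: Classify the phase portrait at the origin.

stable improper node

A = [[1,-4],[1,-3]]; det(A-λI) = λ^2 + 2λ + 1.
repeated λ = -1 with a single eigenvector.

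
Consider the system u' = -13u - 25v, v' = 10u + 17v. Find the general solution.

Coefficient matrix A = [[-13, -25], [10, 17]].
Characteristic polynomial det(A - λI) = λ^2 - 4λ + 29 = 0.
Eigenvalues λ = 2 ± 5i (complex conjugate pair).
For λ=2+5i: an eigenvector is (2,-1) - i(-1,1) = (2 + i, -1 - i).
A real fundamental pair from Re and Im of e^((2+5i)t)v: X_1 = e^(2t)(cos(5t)·(2,-1) + sin(5t)·(-1,1)), X_2 = e^(2t)(sin(5t)·(2,-1) - cos(5t)·(-1,1)).
General solution: c_1X_1 + c_2X_2.

u(t) = -c_1e^(2t)sin(5t) + 2c_1e^(2t)cos(5t) + 2c_2e^(2t)sin(5t) + c_2e^(2t)cos(5t), v(t) = c_1e^(2t)sin(5t) - c_1e^(2t)cos(5t) - c_2e^(2t)sin(5t) - c_2e^(2t)cos(5t)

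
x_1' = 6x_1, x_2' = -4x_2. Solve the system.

Coefficient matrix A = [[6, 0], [0, -4]].
Characteristic polynomial det(A - λI) = λ^2 - 2λ - 24 = 0.
Eigenvalues λ = -4, 6.
For λ=-4: (A-λI) row 1 is [10, 0], so an eigenvector is (0, 1).
For λ=6: (A-λI) row 2 is [0, -10], so an eigenvector is (-1, 0).
General solution: K_1e^(-4t)(0,1) + K_2e^(6t)(-1,0).

x_1(t) = -K_2e^(6t), x_2(t) = K_1e^(-4t)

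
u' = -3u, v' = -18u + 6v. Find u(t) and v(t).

u(t) = C_1e^(-3t), v(t) = 2C_1e^(-3t) - C_2e^(6t)

Coefficient matrix A = [[-3, 0], [-18, 6]].
Characteristic polynomial det(A - λI) = λ^2 - 3λ - 18 = 0.
Eigenvalues λ = -3, 6.
For λ=-3: (A-λI) row 2 is [-18, 9], so an eigenvector is (1, 2).
For λ=6: (A-λI) row 1 is [-9, 0], so an eigenvector is (0, -1).
General solution: C_1e^(-3t)(1,2) + C_2e^(6t)(0,-1).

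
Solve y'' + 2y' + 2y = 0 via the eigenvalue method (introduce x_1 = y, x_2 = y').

y(t) = c_1e^(-t)cos(t) + c_2e^(-t)sin(t)

Let x_1 = y, x_2 = y'. Then x_1' = x_2 and x_2' = -2x_1 - 2x_2.
A = [[0,1],[-2,-2]]; det(A-λI) = λ^2 + 2λ + 2.
Eigenvalues λ = -1 ± i.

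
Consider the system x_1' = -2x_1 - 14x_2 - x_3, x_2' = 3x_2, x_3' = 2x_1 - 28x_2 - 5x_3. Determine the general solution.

x_1(t) = C_1e^(-4t) - 2C_2e^(3t) + C_3e^(-3t), x_2(t) = C_2e^(3t), x_3(t) = 2C_1e^(-4t) - 4C_2e^(3t) + C_3e^(-3t)

Coefficient matrix A = [[-2, -14, -1], [0, 3, 0], [2, -28, -5]].
det(A - λI) = 0 gives eigenvalues λ = -4, 3, -3.
For λ=-4: eigenvector (1,0,2).
For λ=3: eigenvector (-2,1,-4).
For λ=-3: eigenvector (1,0,1).
General solution: C_1e^(-4t)(1,0,2) + C_2e^(3t)(-2,1,-4) + C_3e^(-3t)(1,0,1).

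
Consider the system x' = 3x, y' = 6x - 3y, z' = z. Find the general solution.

Coefficient matrix A = [[3, 0, 0], [6, -3, 0], [0, 0, 1]].
det(A - λI) = 0 gives eigenvalues λ = 1, -3, 3.
For λ=1: eigenvector (0,0,1).
For λ=-3: eigenvector (0,1,0).
For λ=3: eigenvector (1,1,0).
General solution: K_1e^(t)(0,0,1) + K_2e^(-3t)(0,1,0) + K_3e^(3t)(1,1,0).

x(t) = K_3e^(3t), y(t) = K_2e^(-3t) + K_3e^(3t), z(t) = K_1e^(t)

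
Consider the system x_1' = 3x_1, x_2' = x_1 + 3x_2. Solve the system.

Coefficient matrix A = [[3, 0], [1, 3]].
Characteristic polynomial det(A - λI) = λ^2 - 6λ + 9 = 0.
Single eigenvalue λ = 3 with algebraic multiplicity 2.
Eigenvector v = (0,-1); generalized eigenvector w with (A-λI)w=v is (-1,1).
General solution: e^(3t)[c_1·v + c_2·(t·v + w)].

x_1(t) = -c_2e^(3t), x_2(t) = -c_1e^(3t) - c_2te^(3t) + c_2e^(3t)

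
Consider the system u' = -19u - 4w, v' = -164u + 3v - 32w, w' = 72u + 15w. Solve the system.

u(t) = C_1e^(-3t) - 2C_3e^(-t), v(t) = 6C_1e^(-3t) + C_2e^(3t) - 10C_3e^(-t), w(t) = -4C_1e^(-3t) + 9C_3e^(-t)

Coefficient matrix A = [[-19, 0, -4], [-164, 3, -32], [72, 0, 15]].
det(A - λI) = 0 gives eigenvalues λ = -3, 3, -1.
For λ=-3: eigenvector (1,6,-4).
For λ=3: eigenvector (0,1,0).
For λ=-1: eigenvector (-2,-10,9).
General solution: C_1e^(-3t)(1,6,-4) + C_2e^(3t)(0,1,0) + C_3e^(-t)(-2,-10,9).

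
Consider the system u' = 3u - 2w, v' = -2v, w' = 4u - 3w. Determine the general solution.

Coefficient matrix A = [[3, 0, -2], [0, -2, 0], [4, 0, -3]].
det(A - λI) = 0 gives eigenvalues λ = -1, -2, 1.
For λ=-1: eigenvector (1,0,2).
For λ=-2: eigenvector (0,1,0).
For λ=1: eigenvector (-1,0,-1).
General solution: C_1e^(-t)(1,0,2) + C_2e^(-2t)(0,1,0) + C_3e^(t)(-1,0,-1).

u(t) = C_1e^(-t) - C_3e^(t), v(t) = C_2e^(-2t), w(t) = 2C_1e^(-t) - C_3e^(t)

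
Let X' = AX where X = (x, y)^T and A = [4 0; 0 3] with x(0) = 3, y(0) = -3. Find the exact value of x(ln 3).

A = [[4,0],[0,3]]; eigenvalues λ = 3, 4.
Eigenvectors: (0,1) for λ=3, (-1,0) for λ=4.
From the initial condition, c_1 = -3, c_2 = -3.
x(ln 3) = (-3)(3^3)(0) + (-3)(3^4)(-1) = 243.

243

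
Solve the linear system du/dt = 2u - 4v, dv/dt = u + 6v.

u(t) = 2K_1e^(4t) + 2K_2te^(4t) + 3K_2e^(4t), v(t) = -K_1e^(4t) - K_2te^(4t) - 2K_2e^(4t)

Coefficient matrix A = [[2, -4], [1, 6]].
Characteristic polynomial det(A - λI) = λ^2 - 8λ + 16 = 0.
Single eigenvalue λ = 4 with algebraic multiplicity 2.
Eigenvector v = (2,-1); generalized eigenvector w with (A-λI)w=v is (3,-2).
General solution: e^(4t)[K_1·v + K_2·(t·v + w)].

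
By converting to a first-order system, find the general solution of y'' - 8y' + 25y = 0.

Let x_1 = y, x_2 = y'. Then x_1' = x_2 and x_2' = -25x_1 + 8x_2.
A = [[0,1],[-25,8]]; det(A-λI) = λ^2 - 8λ + 25.
Eigenvalues λ = 4 ± 3i.

y(t) = K_1e^(4t)cos(3t) + K_2e^(4t)sin(3t)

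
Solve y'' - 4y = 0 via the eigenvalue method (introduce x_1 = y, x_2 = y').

y(t) = c_1e^(-2t) + c_2e^(2t)

Let x_1 = y, x_2 = y'. Then x_1' = x_2 and x_2' = 4x_1.
A = [[0,1],[4,0]]; det(A-λI) = λ^2 - 4.
Eigenvalues λ = -2, 2 with eigenvectors (1,-2), (1,2).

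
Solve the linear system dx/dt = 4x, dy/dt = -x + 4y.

Coefficient matrix A = [[4, 0], [-1, 4]].
Characteristic polynomial det(A - λI) = λ^2 - 8λ + 16 = 0.
Single eigenvalue λ = 4 with algebraic multiplicity 2.
Eigenvector v = (0,1); generalized eigenvector w with (A-λI)w=v is (-1,-1).
General solution: e^(4t)[C_1·v + C_2·(t·v + w)].

x(t) = -C_2e^(4t), y(t) = C_1e^(4t) + C_2te^(4t) - C_2e^(4t)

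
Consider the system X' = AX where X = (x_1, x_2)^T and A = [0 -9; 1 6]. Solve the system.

Coefficient matrix A = [[0, -9], [1, 6]].
Characteristic polynomial det(A - λI) = λ^2 - 6λ + 9 = 0.
Single eigenvalue λ = 3 with algebraic multiplicity 2.
Eigenvector v = (-3,1); generalized eigenvector w with (A-λI)w=v is (-2,1).
General solution: e^(3t)[K_1·v + K_2·(t·v + w)].

x_1(t) = -3K_1e^(3t) - 3K_2te^(3t) - 2K_2e^(3t), x_2(t) = K_1e^(3t) + K_2te^(3t) + K_2e^(3t)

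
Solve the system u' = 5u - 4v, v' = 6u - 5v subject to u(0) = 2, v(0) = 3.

Coefficient matrix A = [[5, -4], [6, -5]].
Characteristic polynomial det(A - λI) = λ^2 - 1 = 0.
Eigenvalues λ = -1, 1.
For λ=-1: (A-λI) row 1 is [6, -4], so an eigenvector is (2, 3).
For λ=1: (A-λI) row 1 is [4, -4], so an eigenvector is (1, 1).
General solution: c_1e^(-t)(2,3) + c_2e^(t)(1,1).
Applying u(0)=2, v(0)=3 gives c_1=1, c_2=0.

u(t) = 2e^(-t), v(t) = 3e^(-t)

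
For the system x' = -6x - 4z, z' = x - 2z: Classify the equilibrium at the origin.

A = [[-6,-4],[1,-2]]; det(A-λI) = λ^2 + 8λ + 16.
repeated λ = -4 with a single eigenvector.

stable improper node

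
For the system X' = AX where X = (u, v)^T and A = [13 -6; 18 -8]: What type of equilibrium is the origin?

unstable node

A = [[13,-6],[18,-8]]; det(A-λI) = λ^2 - 5λ + 4.
λ = 4, 1: both positive.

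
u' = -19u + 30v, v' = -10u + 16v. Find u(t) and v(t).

u(t) = 2c_1e^(-4t) + 3c_2e^(t), v(t) = c_1e^(-4t) + 2c_2e^(t)

Coefficient matrix A = [[-19, 30], [-10, 16]].
Characteristic polynomial det(A - λI) = λ^2 + 3λ - 4 = 0.
Eigenvalues λ = -4, 1.
For λ=-4: (A-λI) row 1 is [-15, 30], so an eigenvector is (2, 1).
For λ=1: (A-λI) row 1 is [-20, 30], so an eigenvector is (3, 2).
General solution: c_1e^(-4t)(2,1) + c_2e^(t)(3,2).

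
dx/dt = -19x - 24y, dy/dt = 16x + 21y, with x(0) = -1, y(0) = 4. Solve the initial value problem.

x(t) = -10e^(5t) + 9e^(-3t), y(t) = 10e^(5t) - 6e^(-3t)

Coefficient matrix A = [[-19, -24], [16, 21]].
Characteristic polynomial det(A - λI) = λ^2 - 2λ - 15 = 0.
Eigenvalues λ = -3, 5.
For λ=-3: (A-λI) row 1 is [-16, -24], so an eigenvector is (-3, 2).
For λ=5: (A-λI) row 1 is [-24, -24], so an eigenvector is (-1, 1).
General solution: c_1e^(-3t)(-3,2) + c_2e^(5t)(-1,1).
Applying x(0)=-1, y(0)=4 gives c_1=-3, c_2=10.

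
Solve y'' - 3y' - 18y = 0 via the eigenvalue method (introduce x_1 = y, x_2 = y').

Let x_1 = y, x_2 = y'. Then x_1' = x_2 and x_2' = 18x_1 + 3x_2.
A = [[0,1],[18,3]]; det(A-λI) = λ^2 - 3λ - 18.
Eigenvalues λ = -3, 6 with eigenvectors (1,-3), (1,6).

y(t) = C_1e^(-3t) + C_2e^(6t)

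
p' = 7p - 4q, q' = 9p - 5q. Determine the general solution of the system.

Coefficient matrix A = [[7, -4], [9, -5]].
Characteristic polynomial det(A - λI) = λ^2 - 2λ + 1 = 0.
Single eigenvalue λ = 1 with algebraic multiplicity 2.
Eigenvector v = (-2,-3); generalized eigenvector w with (A-λI)w=v is (-1,-1).
General solution: e^(t)[c_1·v + c_2·(t·v + w)].

p(t) = -2c_1e^(t) - 2c_2te^(t) - c_2e^(t), q(t) = -3c_1e^(t) - 3c_2te^(t) - c_2e^(t)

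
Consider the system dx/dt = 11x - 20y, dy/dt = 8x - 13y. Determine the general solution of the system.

x(t) = 2K_1e^(-t)sin(4t) - K_1e^(-t)cos(4t) - K_2e^(-t)sin(4t) - 2K_2e^(-t)cos(4t), y(t) = K_1e^(-t)sin(4t) - K_1e^(-t)cos(4t) - K_2e^(-t)sin(4t) - K_2e^(-t)cos(4t)

Coefficient matrix A = [[11, -20], [8, -13]].
Characteristic polynomial det(A - λI) = λ^2 + 2λ + 17 = 0.
Eigenvalues λ = -1 ± 4i (complex conjugate pair).
For λ=-1+4i: an eigenvector is (-1,-1) - i(2,1) = (-1 - 2i, -1 - i).
A real fundamental pair from Re and Im of e^((-1+4i)t)v: X_1 = e^(-t)(cos(4t)·(-1,-1) + sin(4t)·(2,1)), X_2 = e^(-t)(sin(4t)·(-1,-1) - cos(4t)·(2,1)).
General solution: K_1X_1 + K_2X_2.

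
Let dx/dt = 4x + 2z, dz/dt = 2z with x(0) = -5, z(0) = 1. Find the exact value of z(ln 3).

A = [[4,2],[0,2]]; eigenvalues λ = 4, 2.
Eigenvectors: (1,0) for λ=4, (-1,1) for λ=2.
From the initial condition, c_1 = -4, c_2 = 1.
z(ln 3) = (-4)(3^4)(0) + (1)(3^2)(1) = 9.

9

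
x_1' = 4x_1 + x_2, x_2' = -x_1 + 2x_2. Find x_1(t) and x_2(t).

x_1(t) = -c_1e^(3t) - c_2te^(3t) - 2c_2e^(3t), x_2(t) = c_1e^(3t) + c_2te^(3t) + c_2e^(3t)

Coefficient matrix A = [[4, 1], [-1, 2]].
Characteristic polynomial det(A - λI) = λ^2 - 6λ + 9 = 0.
Single eigenvalue λ = 3 with algebraic multiplicity 2.
Eigenvector v = (-1,1); generalized eigenvector w with (A-λI)w=v is (-2,1).
General solution: e^(3t)[c_1·v + c_2·(t·v + w)].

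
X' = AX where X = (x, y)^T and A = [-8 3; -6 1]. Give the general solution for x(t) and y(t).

Coefficient matrix A = [[-8, 3], [-6, 1]].
Characteristic polynomial det(A - λI) = λ^2 + 7λ + 10 = 0.
Eigenvalues λ = -2, -5.
For λ=-2: (A-λI) row 1 is [-6, 3], so an eigenvector is (-1, -2).
For λ=-5: (A-λI) row 1 is [-3, 3], so an eigenvector is (-1, -1).
General solution: K_1e^(-2t)(-1,-2) + K_2e^(-5t)(-1,-1).

x(t) = -K_1e^(-2t) - K_2e^(-5t), y(t) = -2K_1e^(-2t) - K_2e^(-5t)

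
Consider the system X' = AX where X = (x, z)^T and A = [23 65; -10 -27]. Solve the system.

x(t) = 3C_1e^(-2t)sin(5t) - 2C_1e^(-2t)cos(5t) - 2C_2e^(-2t)sin(5t) - 3C_2e^(-2t)cos(5t), z(t) = -C_1e^(-2t)sin(5t) + C_1e^(-2t)cos(5t) + C_2e^(-2t)sin(5t) + C_2e^(-2t)cos(5t)

Coefficient matrix A = [[23, 65], [-10, -27]].
Characteristic polynomial det(A - λI) = λ^2 + 4λ + 29 = 0.
Eigenvalues λ = -2 ± 5i (complex conjugate pair).
For λ=-2+5i: an eigenvector is (-2,1) - i(3,-1) = (-2 - 3i, 1 + i).
A real fundamental pair from Re and Im of e^((-2+5i)t)v: X_1 = e^(-2t)(cos(5t)·(-2,1) + sin(5t)·(3,-1)), X_2 = e^(-2t)(sin(5t)·(-2,1) - cos(5t)·(3,-1)).
General solution: C_1X_1 + C_2X_2.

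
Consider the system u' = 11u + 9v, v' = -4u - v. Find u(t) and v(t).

Coefficient matrix A = [[11, 9], [-4, -1]].
Characteristic polynomial det(A - λI) = λ^2 - 10λ + 25 = 0.
Single eigenvalue λ = 5 with algebraic multiplicity 2.
Eigenvector v = (3,-2); generalized eigenvector w with (A-λI)w=v is (2,-1).
General solution: e^(5t)[K_1·v + K_2·(t·v + w)].

u(t) = 3K_1e^(5t) + 3K_2te^(5t) + 2K_2e^(5t), v(t) = -2K_1e^(5t) - 2K_2te^(5t) - K_2e^(5t)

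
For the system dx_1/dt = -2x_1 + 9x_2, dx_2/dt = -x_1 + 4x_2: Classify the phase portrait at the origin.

unstable improper node

A = [[-2,9],[-1,4]]; det(A-λI) = λ^2 - 2λ + 1.
repeated λ = 1 with a single eigenvector.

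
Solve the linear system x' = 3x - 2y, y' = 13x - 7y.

x(t) = K_1e^(-2t)sin(t) + K_1e^(-2t)cos(t) + K_2e^(-2t)sin(t) - K_2e^(-2t)cos(t), y(t) = 3K_1e^(-2t)sin(t) + 2K_1e^(-2t)cos(t) + 2K_2e^(-2t)sin(t) - 3K_2e^(-2t)cos(t)

Coefficient matrix A = [[3, -2], [13, -7]].
Characteristic polynomial det(A - λI) = λ^2 + 4λ + 5 = 0.
Eigenvalues λ = -2 ± i (complex conjugate pair).
For λ=-2+i: an eigenvector is (1,2) - i(1,3) = (1 - i, 2 - 3i).
A real fundamental pair from Re and Im of e^((-2+i)t)v: X_1 = e^(-2t)(cos(t)·(1,2) + sin(t)·(1,3)), X_2 = e^(-2t)(sin(t)·(1,2) - cos(t)·(1,3)).
General solution: K_1X_1 + K_2X_2.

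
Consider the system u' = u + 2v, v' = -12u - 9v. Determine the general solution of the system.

Coefficient matrix A = [[1, 2], [-12, -9]].
Characteristic polynomial det(A - λI) = λ^2 + 8λ + 15 = 0.
Eigenvalues λ = -5, -3.
For λ=-5: (A-λI) row 1 is [6, 2], so an eigenvector is (-1, 3).
For λ=-3: (A-λI) row 1 is [4, 2], so an eigenvector is (-1, 2).
General solution: C_1e^(-5t)(-1,3) + C_2e^(-3t)(-1,2).

u(t) = -C_1e^(-5t) - C_2e^(-3t), v(t) = 3C_1e^(-5t) + 2C_2e^(-3t)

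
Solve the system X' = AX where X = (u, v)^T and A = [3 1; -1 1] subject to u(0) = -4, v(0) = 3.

Coefficient matrix A = [[3, 1], [-1, 1]].
Characteristic polynomial det(A - λI) = λ^2 - 4λ + 4 = 0.
Single eigenvalue λ = 2 with algebraic multiplicity 2.
Eigenvector v = (1,-1); generalized eigenvector w with (A-λI)w=v is (-1,2).
General solution: e^(2t)[K_1·v + K_2·(t·v + w)].
Applying u(0)=-4, v(0)=3 gives K_1=-5, K_2=-1.

u(t) = -te^(2t) - 4e^(2t), v(t) = te^(2t) + 3e^(2t)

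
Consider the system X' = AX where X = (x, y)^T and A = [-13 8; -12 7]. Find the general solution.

x(t) = -2K_1e^(-t) + K_2e^(-5t), y(t) = -3K_1e^(-t) + K_2e^(-5t)

Coefficient matrix A = [[-13, 8], [-12, 7]].
Characteristic polynomial det(A - λI) = λ^2 + 6λ + 5 = 0.
Eigenvalues λ = -1, -5.
For λ=-1: (A-λI) row 1 is [-12, 8], so an eigenvector is (-2, -3).
For λ=-5: (A-λI) row 1 is [-8, 8], so an eigenvector is (1, 1).
General solution: K_1e^(-t)(-2,-3) + K_2e^(-5t)(1,1).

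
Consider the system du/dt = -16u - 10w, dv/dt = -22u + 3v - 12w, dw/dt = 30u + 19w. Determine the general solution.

u(t) = K_2e^(4t) + 2K_3e^(-t), v(t) = K_1e^(3t) + 2K_2e^(4t) + 2K_3e^(-t), w(t) = -2K_2e^(4t) - 3K_3e^(-t)

Coefficient matrix A = [[-16, 0, -10], [-22, 3, -12], [30, 0, 19]].
det(A - λI) = 0 gives eigenvalues λ = 3, 4, -1.
For λ=3: eigenvector (0,1,0).
For λ=4: eigenvector (1,2,-2).
For λ=-1: eigenvector (2,2,-3).
General solution: K_1e^(3t)(0,1,0) + K_2e^(4t)(1,2,-2) + K_3e^(-t)(2,2,-3).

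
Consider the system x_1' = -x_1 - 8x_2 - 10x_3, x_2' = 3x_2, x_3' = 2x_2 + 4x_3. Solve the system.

x_1(t) = c_1e^(-t) + 3c_2e^(3t) - 2c_3e^(4t), x_2(t) = c_2e^(3t), x_3(t) = -2c_2e^(3t) + c_3e^(4t)

Coefficient matrix A = [[-1, -8, -10], [0, 3, 0], [0, 2, 4]].
det(A - λI) = 0 gives eigenvalues λ = -1, 3, 4.
For λ=-1: eigenvector (1,0,0).
For λ=3: eigenvector (3,1,-2).
For λ=4: eigenvector (-2,0,1).
General solution: c_1e^(-t)(1,0,0) + c_2e^(3t)(3,1,-2) + c_3e^(4t)(-2,0,1).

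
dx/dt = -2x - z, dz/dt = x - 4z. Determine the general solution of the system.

Coefficient matrix A = [[-2, -1], [1, -4]].
Characteristic polynomial det(A - λI) = λ^2 + 6λ + 9 = 0.
Single eigenvalue λ = -3 with algebraic multiplicity 2.
Eigenvector v = (1,1); generalized eigenvector w with (A-λI)w=v is (-1,-2).
General solution: e^(-3t)[c_1·v + c_2·(t·v + w)].

x(t) = c_1e^(-3t) + c_2te^(-3t) - c_2e^(-3t), z(t) = c_1e^(-3t) + c_2te^(-3t) - 2c_2e^(-3t)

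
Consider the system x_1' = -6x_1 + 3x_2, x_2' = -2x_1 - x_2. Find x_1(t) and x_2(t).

Coefficient matrix A = [[-6, 3], [-2, -1]].
Characteristic polynomial det(A - λI) = λ^2 + 7λ + 12 = 0.
Eigenvalues λ = -4, -3.
For λ=-4: (A-λI) row 1 is [-2, 3], so an eigenvector is (-3, -2).
For λ=-3: (A-λI) row 1 is [-3, 3], so an eigenvector is (1, 1).
General solution: c_1e^(-4t)(-3,-2) + c_2e^(-3t)(1,1).

x_1(t) = -3c_1e^(-4t) + c_2e^(-3t), x_2(t) = -2c_1e^(-4t) + c_2e^(-3t)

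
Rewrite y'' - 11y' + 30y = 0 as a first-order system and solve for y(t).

Let x_1 = y, x_2 = y'. Then x_1' = x_2 and x_2' = -30x_1 + 11x_2.
A = [[0,1],[-30,11]]; det(A-λI) = λ^2 - 11λ + 30.
Eigenvalues λ = 5, 6 with eigenvectors (1,5), (1,6).

y(t) = K_1e^(5t) + K_2e^(6t)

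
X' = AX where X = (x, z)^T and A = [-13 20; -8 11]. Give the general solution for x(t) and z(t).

Coefficient matrix A = [[-13, 20], [-8, 11]].
Characteristic polynomial det(A - λI) = λ^2 + 2λ + 17 = 0.
Eigenvalues λ = -1 ± 4i (complex conjugate pair).
For λ=-1+4i: an eigenvector is (1,1) - i(2,1) = (1 - 2i, 1 - i).
A real fundamental pair from Re and Im of e^((-1+4i)t)v: X_1 = e^(-t)(cos(4t)·(1,1) + sin(4t)·(2,1)), X_2 = e^(-t)(sin(4t)·(1,1) - cos(4t)·(2,1)).
General solution: C_1X_1 + C_2X_2.

x(t) = 2C_1e^(-t)sin(4t) + C_1e^(-t)cos(4t) + C_2e^(-t)sin(4t) - 2C_2e^(-t)cos(4t), z(t) = C_1e^(-t)sin(4t) + C_1e^(-t)cos(4t) + C_2e^(-t)sin(4t) - C_2e^(-t)cos(4t)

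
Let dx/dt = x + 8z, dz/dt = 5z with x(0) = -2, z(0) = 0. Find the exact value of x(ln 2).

-4

A = [[1,8],[0,5]]; eigenvalues λ = 5, 1.
Eigenvectors: (2,1) for λ=5, (1,0) for λ=1.
From the initial condition, c_1 = 0, c_2 = -2.
x(ln 2) = (0)(2^5)(2) + (-2)(2^1)(1) = -4.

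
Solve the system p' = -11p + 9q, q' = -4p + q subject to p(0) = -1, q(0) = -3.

p(t) = -21te^(-5t) - e^(-5t), q(t) = -14te^(-5t) - 3e^(-5t)

Coefficient matrix A = [[-11, 9], [-4, 1]].
Characteristic polynomial det(A - λI) = λ^2 + 10λ + 25 = 0.
Single eigenvalue λ = -5 with algebraic multiplicity 2.
Eigenvector v = (3,2); generalized eigenvector w with (A-λI)w=v is (1,1).
General solution: e^(-5t)[K_1·v + K_2·(t·v + w)].
Applying p(0)=-1, q(0)=-3 gives K_1=2, K_2=-7.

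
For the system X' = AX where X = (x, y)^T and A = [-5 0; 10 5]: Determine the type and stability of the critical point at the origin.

saddle

A = [[-5,0],[10,5]]; det(A-λI) = λ^2 - 25.
λ = -5, 5: opposite signs.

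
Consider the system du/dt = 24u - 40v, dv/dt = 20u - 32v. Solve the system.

Coefficient matrix A = [[24, -40], [20, -32]].
Characteristic polynomial det(A - λI) = λ^2 + 8λ + 32 = 0.
Eigenvalues λ = -4 ± 4i (complex conjugate pair).
For λ=-4+4i: an eigenvector is (3,2) - i(1,1) = (3 - i, 2 - i).
A real fundamental pair from Re and Im of e^((-4+4i)t)v: X_1 = e^(-4t)(cos(4t)·(3,2) + sin(4t)·(1,1)), X_2 = e^(-4t)(sin(4t)·(3,2) - cos(4t)·(1,1)).
General solution: C_1X_1 + C_2X_2.

u(t) = C_1e^(-4t)sin(4t) + 3C_1e^(-4t)cos(4t) + 3C_2e^(-4t)sin(4t) - C_2e^(-4t)cos(4t), v(t) = C_1e^(-4t)sin(4t) + 2C_1e^(-4t)cos(4t) + 2C_2e^(-4t)sin(4t) - C_2e^(-4t)cos(4t)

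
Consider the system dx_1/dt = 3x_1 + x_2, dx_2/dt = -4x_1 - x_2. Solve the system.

x_1(t) = c_1e^(t) + c_2te^(t) + c_2e^(t), x_2(t) = -2c_1e^(t) - 2c_2te^(t) - c_2e^(t)

Coefficient matrix A = [[3, 1], [-4, -1]].
Characteristic polynomial det(A - λI) = λ^2 - 2λ + 1 = 0.
Single eigenvalue λ = 1 with algebraic multiplicity 2.
Eigenvector v = (1,-2); generalized eigenvector w with (A-λI)w=v is (1,-1).
General solution: e^(t)[c_1·v + c_2·(t·v + w)].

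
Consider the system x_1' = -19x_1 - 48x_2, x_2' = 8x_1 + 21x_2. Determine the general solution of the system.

x_1(t) = 2K_1e^(5t) - 3K_2e^(-3t), x_2(t) = -K_1e^(5t) + K_2e^(-3t)

Coefficient matrix A = [[-19, -48], [8, 21]].
Characteristic polynomial det(A - λI) = λ^2 - 2λ - 15 = 0.
Eigenvalues λ = 5, -3.
For λ=5: (A-λI) row 1 is [-24, -48], so an eigenvector is (2, -1).
For λ=-3: (A-λI) row 1 is [-16, -48], so an eigenvector is (-3, 1).
General solution: K_1e^(5t)(2,-1) + K_2e^(-3t)(-3,1).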